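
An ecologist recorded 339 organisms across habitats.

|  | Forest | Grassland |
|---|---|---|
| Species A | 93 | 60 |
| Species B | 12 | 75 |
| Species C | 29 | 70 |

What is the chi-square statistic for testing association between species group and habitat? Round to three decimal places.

57.364

Row totals: 153, 87, 99. Column totals: 134, 205. Grand total N = 339.
Expected counts (row total × column total / N):
  Species A, Forest: 153×134/339 = 60.4779
  Species A, Grassland: 153×205/339 = 92.5221
  Species B, Forest: 87×134/339 = 34.3894
  Species B, Grassland: 87×205/339 = 52.6106
  Species C, Forest: 99×134/339 = 39.1327
  Species C, Grassland: 99×205/339 = 59.8673
Contributions (O − E)²/E:
  (93 − 60.4779)²/60.4779 = 17.4888
  (60 − 92.5221)²/92.5221 = 11.4317
  (12 − 34.3894)²/34.3894 = 14.5767
  (75 − 52.6106)²/52.6106 = 9.5282
  (29 − 39.1327)²/39.1327 = 2.6237
  (70 − 59.8673)²/59.8673 = 1.7150
χ² = 17.4888 + 11.4317 + 14.5767 + 9.5282 + 2.6237 + 1.7150 = 57.364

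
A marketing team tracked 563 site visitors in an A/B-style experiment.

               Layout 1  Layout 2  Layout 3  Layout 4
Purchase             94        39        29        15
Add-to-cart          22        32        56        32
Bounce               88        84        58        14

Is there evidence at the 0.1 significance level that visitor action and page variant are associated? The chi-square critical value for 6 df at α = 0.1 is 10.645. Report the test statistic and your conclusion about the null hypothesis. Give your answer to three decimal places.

Row totals: 177, 142, 244. Column totals: 204, 155, 143, 61. Grand total N = 563.
Expected counts (row total × column total / N):
  Purchase, Layout 1: 177×204/563 = 64.1350
  Purchase, Layout 2: 177×155/563 = 48.7300
  Purchase, Layout 3: 177×143/563 = 44.9574
  Purchase, Layout 4: 177×61/563 = 19.1776
  Add-to-cart, Layout 1: 142×204/563 = 51.4529
  Add-to-cart, Layout 2: 142×155/563 = 39.0941
  Add-to-cart, Layout 3: 142×143/563 = 36.0675
  Add-to-cart, Layout 4: 142×61/563 = 15.3854
  Bounce, Layout 1: 244×204/563 = 88.4121
  Bounce, Layout 2: 244×155/563 = 67.1758
  Bounce, Layout 3: 244×143/563 = 61.9751
  Bounce, Layout 4: 244×61/563 = 26.4369
Contributions (O − E)²/E:
  (94 − 64.1350)²/64.1350 = 13.9069
  (39 − 48.7300)²/48.7300 = 1.9428
  (29 − 44.9574)²/44.9574 = 5.6640
  (15 − 19.1776)²/19.1776 = 0.9100
  (22 − 51.4529)²/51.4529 = 16.8596
  (32 − 39.0941)²/39.0941 = 1.2873
  (56 − 36.0675)²/36.0675 = 11.0156
  (32 − 15.3854)²/15.3854 = 17.9420
  (88 − 88.4121)²/88.4121 = 0.0019
  (84 − 67.1758)²/67.1758 = 4.2136
  (58 − 61.9751)²/61.9751 = 0.2550
  (14 − 26.4369)²/26.4369 = 5.8508
χ² = 13.9069 + 1.9428 + 5.6640 + 0.9100 + 16.8596 + 1.2873 + 11.0156 + 17.9420 + 0.0019 + 4.2136 + 0.2550 + 5.8508 = 79.849
df = (3−1)(4−1) = 6. Since 79.849 > 10.645, reject the null hypothesis of independence at α = 0.1.

79.849; reject H₀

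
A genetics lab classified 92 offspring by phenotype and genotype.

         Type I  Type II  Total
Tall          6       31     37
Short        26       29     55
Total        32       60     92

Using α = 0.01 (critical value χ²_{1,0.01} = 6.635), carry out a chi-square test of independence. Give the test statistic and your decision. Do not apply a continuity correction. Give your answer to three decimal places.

Grand total N = 92.
Expected counts (row total × column total / N):
  Tall, Type I: 37×32/92 = 12.8696
  Tall, Type II: 37×60/92 = 24.1304
  Short, Type I: 55×32/92 = 19.1304
  Short, Type II: 55×60/92 = 35.8696
Contributions (O − E)²/E:
  (6 − 12.8696)²/12.8696 = 3.6669
  (31 − 24.1304)²/24.1304 = 1.9557
  (26 − 19.1304)²/19.1304 = 2.4668
  (29 − 35.8696)²/35.8696 = 1.3156
χ² = 3.6669 + 1.9557 + 2.4668 + 1.3156 = 9.405
df = (2−1)(2−1) = 1. Since 9.405 > 6.635, reject the null hypothesis of independence at α = 0.01.

9.405; reject H₀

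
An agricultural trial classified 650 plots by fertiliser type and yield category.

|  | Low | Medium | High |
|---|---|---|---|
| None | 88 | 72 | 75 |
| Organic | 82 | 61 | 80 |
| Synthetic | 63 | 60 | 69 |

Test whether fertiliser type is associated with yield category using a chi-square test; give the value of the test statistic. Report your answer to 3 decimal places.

2.045

Row totals: 235, 223, 192. Column totals: 233, 193, 224. Grand total N = 650.
Expected counts (row total × column total / N):
  None, Low: 235×233/650 = 84.2385
  None, Medium: 235×193/650 = 69.7769
  None, High: 235×224/650 = 80.9846
  Organic, Low: 223×233/650 = 79.9369
  Organic, Medium: 223×193/650 = 66.2138
  Organic, High: 223×224/650 = 76.8492
  Synthetic, Low: 192×233/650 = 68.8246
  Synthetic, Medium: 192×193/650 = 57.0092
  Synthetic, High: 192×224/650 = 66.1662
Contributions (O − E)²/E:
  (88 − 84.2385)²/84.2385 = 0.1680
  (72 − 69.7769)²/69.7769 = 0.0708
  (75 − 80.9846)²/80.9846 = 0.4422
  (82 − 79.9369)²/79.9369 = 0.0532
  (61 − 66.2138)²/66.2138 = 0.4105
  (80 − 76.8492)²/76.8492 = 0.1292
  (63 − 68.8246)²/68.8246 = 0.4929
  (60 − 57.0092)²/57.0092 = 0.1569
  (69 − 66.1662)²/66.1662 = 0.1214
χ² = 0.1680 + 0.0708 + 0.4422 + 0.0532 + 0.4105 + 0.1292 + 0.4929 + 0.1569 + 0.1214 = 2.045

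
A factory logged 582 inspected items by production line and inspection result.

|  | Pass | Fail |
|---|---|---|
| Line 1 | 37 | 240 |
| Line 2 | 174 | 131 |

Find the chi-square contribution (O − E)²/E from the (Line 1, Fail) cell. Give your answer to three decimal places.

22.781

Row total (Line 1) = 277; column total (Fail) = 371; N = 582.
Expected count E = 277 × 371 / 582 = 176.5756.
Contribution = (O − E)²/E = (240 − 176.5756)² / 176.5756 = 22.781.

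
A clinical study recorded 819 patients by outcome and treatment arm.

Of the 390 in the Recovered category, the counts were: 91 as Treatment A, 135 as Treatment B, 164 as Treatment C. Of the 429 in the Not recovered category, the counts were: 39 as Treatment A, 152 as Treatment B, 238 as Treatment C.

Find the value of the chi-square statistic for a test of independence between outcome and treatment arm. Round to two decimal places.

Row totals: 390, 429. Column totals: 130, 287, 402. Grand total N = 819.
Expected counts (row total × column total / N):
  Recovered, Treatment A: 390×130/819 = 61.905
  Recovered, Treatment B: 390×287/819 = 136.667
  Recovered, Treatment C: 390×402/819 = 191.429
  Not recovered, Treatment A: 429×130/819 = 68.095
  Not recovered, Treatment B: 429×287/819 = 150.333
  Not recovered, Treatment C: 429×402/819 = 210.571
Contributions (O − E)²/E:
  (91 − 61.905)²/61.905 = 13.6745
  (135 − 136.667)²/136.667 = 0.0203
  (164 − 191.429)²/191.429 = 3.9302
  (39 − 68.095)²/68.095 = 12.4314
  (152 − 150.333)²/150.333 = 0.0185
  (238 − 210.571)²/210.571 = 3.5729
χ² = 13.6745 + 0.0203 + 3.9302 + 12.4314 + 0.0185 + 3.5729 = 33.65

33.65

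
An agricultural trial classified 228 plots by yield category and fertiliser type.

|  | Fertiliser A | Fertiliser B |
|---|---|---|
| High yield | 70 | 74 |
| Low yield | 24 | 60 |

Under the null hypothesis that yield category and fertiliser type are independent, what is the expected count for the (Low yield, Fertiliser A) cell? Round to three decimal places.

Row total (Low yield) = 84; column total (Fertiliser A) = 94; grand total N = 228.
Expected count = (row total × column total) / N = 84 × 94 / 228 = 34.632.

34.632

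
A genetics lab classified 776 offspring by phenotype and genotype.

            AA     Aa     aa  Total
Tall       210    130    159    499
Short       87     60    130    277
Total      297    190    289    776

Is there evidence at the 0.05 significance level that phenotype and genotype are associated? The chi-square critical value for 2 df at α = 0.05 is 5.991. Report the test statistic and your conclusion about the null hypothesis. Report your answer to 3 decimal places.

Grand total N = 776.
Expected counts (row total × column total / N):
  Tall, AA: 499×297/776 = 190.9832
  Tall, Aa: 499×190/776 = 122.1778
  Tall, aa: 499×289/776 = 185.8389
  Short, AA: 277×297/776 = 106.0168
  Short, Aa: 277×190/776 = 67.8222
  Short, aa: 277×289/776 = 103.1611
Contributions (O − E)²/E:
  (210 − 190.9832)²/190.9832 = 1.8936
  (130 − 122.1778)²/122.1778 = 0.5008
  (159 − 185.8389)²/185.8389 = 3.8761
  (87 − 106.0168)²/106.0168 = 3.4111
  (60 − 67.8222)²/67.8222 = 0.9022
  (130 − 103.1611)²/103.1611 = 6.9825
χ² = 1.8936 + 0.5008 + 3.8761 + 3.4111 + 0.9022 + 6.9825 = 17.566
df = (2−1)(3−1) = 2. Since 17.566 > 5.991, reject the null hypothesis of independence at α = 0.05.

17.566; reject H₀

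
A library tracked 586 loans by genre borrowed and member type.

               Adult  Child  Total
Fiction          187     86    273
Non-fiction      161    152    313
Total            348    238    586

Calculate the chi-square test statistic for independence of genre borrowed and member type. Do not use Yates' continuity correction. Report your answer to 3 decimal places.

17.597

Grand total N = 586.
Expected counts (row total × column total / N):
  Fiction, Adult: 273×348/586 = 162.1229
  Fiction, Child: 273×238/586 = 110.8771
  Non-fiction, Adult: 313×348/586 = 185.8771
  Non-fiction, Child: 313×238/586 = 127.1229
Contributions (O − E)²/E:
  (187 − 162.1229)²/162.1229 = 3.8173
  (86 − 110.8771)²/110.8771 = 5.5816
  (161 − 185.8771)²/185.8771 = 3.3295
  (152 − 127.1229)²/127.1229 = 4.8683
χ² = 3.8173 + 5.5816 + 3.3295 + 4.8683 = 17.597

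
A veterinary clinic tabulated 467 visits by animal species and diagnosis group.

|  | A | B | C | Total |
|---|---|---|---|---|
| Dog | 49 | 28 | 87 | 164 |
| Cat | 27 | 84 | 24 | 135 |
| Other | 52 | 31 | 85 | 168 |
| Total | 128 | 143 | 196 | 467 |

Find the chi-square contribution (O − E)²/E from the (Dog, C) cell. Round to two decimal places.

4.80

Row total (Dog) = 164; column total (C) = 196; N = 467.
Expected count E = 164 × 196 / 467 = 68.831.
Contribution = (O − E)²/E = (87 − 68.831)² / 68.831 = 4.80.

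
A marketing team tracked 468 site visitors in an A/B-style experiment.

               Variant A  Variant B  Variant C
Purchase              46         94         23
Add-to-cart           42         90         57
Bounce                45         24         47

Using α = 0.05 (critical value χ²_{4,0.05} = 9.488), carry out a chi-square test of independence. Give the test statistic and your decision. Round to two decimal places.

Row totals: 163, 189, 116. Column totals: 133, 208, 127. Grand total N = 468.
Expected counts (row total × column total / N):
  Purchase, Variant A: 163×133/468 = 46.323
  Purchase, Variant B: 163×208/468 = 72.444
  Purchase, Variant C: 163×127/468 = 44.233
  Add-to-cart, Variant A: 189×133/468 = 53.712
  Add-to-cart, Variant B: 189×208/468 = 84.000
  Add-to-cart, Variant C: 189×127/468 = 51.288
  Bounce, Variant A: 116×133/468 = 32.966
  Bounce, Variant B: 116×208/468 = 51.556
  Bounce, Variant C: 116×127/468 = 31.479
Contributions (O − E)²/E:
  (46 − 46.323)²/46.323 = 0.0023
  (94 − 72.444)²/72.444 = 6.4141
  (23 − 44.233)²/44.233 = 10.1924
  (42 − 53.712)²/53.712 = 2.5538
  (90 − 84.000)²/84.000 = 0.4286
  (57 − 51.288)²/51.288 = 0.6362
  (45 − 32.966)²/32.966 = 4.3929
  (24 − 51.556)²/51.556 = 14.7283
  (47 − 31.479)²/31.479 = 7.6528
χ² = 0.0023 + 6.4141 + 10.1924 + 2.5538 + 0.4286 + 0.6362 + 4.3929 + 14.7283 + 7.6528 = 47.00
df = (3−1)(3−1) = 4. Since 47.00 > 9.488, reject the null hypothesis of independence at α = 0.05.

47.00; reject H₀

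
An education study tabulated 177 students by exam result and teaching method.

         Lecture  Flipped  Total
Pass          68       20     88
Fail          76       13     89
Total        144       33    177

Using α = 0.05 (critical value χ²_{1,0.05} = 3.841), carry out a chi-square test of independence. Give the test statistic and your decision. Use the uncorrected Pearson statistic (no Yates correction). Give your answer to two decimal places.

1.92; fail to reject H₀

Grand total N = 177.
Expected counts (row total × column total / N):
  Pass, Lecture: 88×144/177 = 71.593
  Pass, Flipped: 88×33/177 = 16.407
  Fail, Lecture: 89×144/177 = 72.407
  Fail, Flipped: 89×33/177 = 16.593
Contributions (O − E)²/E:
  (68 − 71.593)²/71.593 = 0.1803
  (20 − 16.407)²/16.407 = 0.7868
  (76 − 72.407)²/72.407 = 0.1783
  (13 − 16.593)²/16.593 = 0.7780
χ² = 0.1803 + 0.7868 + 0.1783 + 0.7780 = 1.92
df = (2−1)(2−1) = 1. Since 1.92 < 3.841, fail to reject the null hypothesis of independence at α = 0.05.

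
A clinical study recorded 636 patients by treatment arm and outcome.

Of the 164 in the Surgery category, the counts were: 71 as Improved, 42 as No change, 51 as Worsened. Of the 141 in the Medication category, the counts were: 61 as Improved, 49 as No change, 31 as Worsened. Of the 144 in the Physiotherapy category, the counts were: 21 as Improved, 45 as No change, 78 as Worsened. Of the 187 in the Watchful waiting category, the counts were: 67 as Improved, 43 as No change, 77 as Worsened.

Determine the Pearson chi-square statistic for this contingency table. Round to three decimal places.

50.533

Row totals: 164, 141, 144, 187. Column totals: 220, 179, 237. Grand total N = 636.
Expected counts (row total × column total / N):
  Surgery, Improved: 164×220/636 = 56.7296
  Surgery, No change: 164×179/636 = 46.1572
  Surgery, Worsened: 164×237/636 = 61.1132
  Medication, Improved: 141×220/636 = 48.7736
  Medication, No change: 141×179/636 = 39.6840
  Medication, Worsened: 141×237/636 = 52.5425
  Physiotherapy, Improved: 144×220/636 = 49.8113
  Physiotherapy, No change: 144×179/636 = 40.5283
  Physiotherapy, Worsened: 144×237/636 = 53.6604
  Watchful waiting, Improved: 187×220/636 = 64.6855
  Watchful waiting, No change: 187×179/636 = 52.6305
  Watchful waiting, Worsened: 187×237/636 = 69.6840
Contributions (O − E)²/E:
  (71 − 56.7296)²/56.7296 = 3.5897
  (42 − 46.1572)²/46.1572 = 0.3744
  (51 − 61.1132)²/61.1132 = 1.6736
  (61 − 48.7736)²/48.7736 = 3.0649
  (49 − 39.6840)²/39.6840 = 2.1870
  (31 − 52.5425)²/52.5425 = 8.8325
  (21 − 49.8113)²/49.8113 = 16.6647
  (45 − 40.5283)²/40.5283 = 0.4934
  (78 − 53.6604)²/53.6604 = 11.0401
  (67 − 64.6855)²/64.6855 = 0.0828
  (43 − 52.6305)²/52.6305 = 1.7622
  (77 − 69.6840)²/69.6840 = 0.7681
χ² = 3.5897 + 0.3744 + 1.6736 + 3.0649 + 2.1870 + 8.8325 + 16.6647 + 0.4934 + 11.0401 + 0.0828 + 1.7622 + 0.7681 = 50.533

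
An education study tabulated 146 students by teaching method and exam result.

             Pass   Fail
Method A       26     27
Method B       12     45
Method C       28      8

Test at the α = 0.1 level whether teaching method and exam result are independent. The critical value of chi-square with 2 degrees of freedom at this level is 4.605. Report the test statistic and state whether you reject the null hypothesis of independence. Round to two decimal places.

Row totals: 53, 57, 36. Column totals: 66, 80. Grand total N = 146.
Expected counts (row total × column total / N):
  Method A, Pass: 53×66/146 = 23.959
  Method A, Fail: 53×80/146 = 29.041
  Method B, Pass: 57×66/146 = 25.767
  Method B, Fail: 57×80/146 = 31.233
  Method C, Pass: 36×66/146 = 16.274
  Method C, Fail: 36×80/146 = 19.726
Contributions (O − E)²/E:
  (26 − 23.959)²/23.959 = 0.1739
  (27 − 29.041)²/29.041 = 0.1434
  (12 − 25.767)²/25.767 = 7.3555
  (45 − 31.233)²/31.233 = 6.0683
  (28 − 16.274)²/16.274 = 8.4490
  (8 − 19.726)²/19.726 = 6.9704
χ² = 0.1739 + 0.1434 + 7.3555 + 6.0683 + 8.4490 + 6.9704 = 29.16
df = (3−1)(2−1) = 2. Since 29.16 > 4.605, reject the null hypothesis of independence at α = 0.1.

29.16; reject H₀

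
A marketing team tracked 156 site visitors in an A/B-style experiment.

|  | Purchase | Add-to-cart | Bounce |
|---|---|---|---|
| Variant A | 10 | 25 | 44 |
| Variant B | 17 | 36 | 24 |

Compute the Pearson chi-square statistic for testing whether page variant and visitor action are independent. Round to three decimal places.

9.657

Row totals: 79, 77. Column totals: 27, 61, 68. Grand total N = 156.
Expected counts (row total × column total / N):
  Variant A, Purchase: 79×27/156 = 13.6731
  Variant A, Add-to-cart: 79×61/156 = 30.8910
  Variant A, Bounce: 79×68/156 = 34.4359
  Variant B, Purchase: 77×27/156 = 13.3269
  Variant B, Add-to-cart: 77×61/156 = 30.1090
  Variant B, Bounce: 77×68/156 = 33.5641
Contributions (O − E)²/E:
  (10 − 13.6731)²/13.6731 = 0.9867
  (25 − 30.8910)²/30.8910 = 1.1234
  (44 − 34.4359)²/34.4359 = 2.6563
  (17 − 13.3269)²/13.3269 = 1.0124
  (36 − 30.1090)²/30.1090 = 1.1526
  (24 − 33.5641)²/33.5641 = 2.7253
χ² = 0.9867 + 1.1234 + 2.6563 + 1.0124 + 1.1526 + 2.7253 = 9.657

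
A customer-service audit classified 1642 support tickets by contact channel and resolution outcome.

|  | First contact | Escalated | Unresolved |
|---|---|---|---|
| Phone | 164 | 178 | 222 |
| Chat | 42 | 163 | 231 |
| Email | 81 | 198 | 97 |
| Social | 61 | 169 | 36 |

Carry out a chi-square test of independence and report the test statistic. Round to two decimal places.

Row totals: 564, 436, 376, 266. Column totals: 348, 708, 586. Grand total N = 1642.
Expected counts (row total × column total / N):
  Phone, First contact: 564×348/1642 = 119.5323
  Phone, Escalated: 564×708/1642 = 243.1864
  Phone, Unresolved: 564×586/1642 = 201.2814
  Chat, First contact: 436×348/1642 = 92.4044
  Chat, Escalated: 436×708/1642 = 187.9951
  Chat, Unresolved: 436×586/1642 = 155.6005
  Email, First contact: 376×348/1642 = 79.6882
  Email, Escalated: 376×708/1642 = 162.1242
  Email, Unresolved: 376×586/1642 = 134.1876
  Social, First contact: 266×348/1642 = 56.3752
  Social, Escalated: 266×708/1642 = 114.6943
  Social, Unresolved: 266×586/1642 = 94.9306
Contributions (O − E)²/E:
  (164 − 119.5323)²/119.5323 = 16.5426
  (178 − 243.1864)²/243.1864 = 17.4733
  (222 − 201.2814)²/201.2814 = 2.1326
  (42 − 92.4044)²/92.4044 = 27.4944
  (163 − 187.9951)²/187.9951 = 3.3233
  (231 − 155.6005)²/155.6005 = 36.5364
  (81 − 79.6882)²/79.6882 = 0.0216
  (198 − 162.1242)²/162.1242 = 7.9388
  (97 − 134.1876)²/134.1876 = 10.3059
  (61 − 56.3752)²/56.3752 = 0.3794
  (169 − 114.6943)²/114.6943 = 25.7128
  (36 − 94.9306)²/94.9306 = 36.5827
χ² = 16.5426 + 17.4733 + 2.1326 + 27.4944 + 3.3233 + 36.5364 + 0.0216 + 7.9388 + 10.3059 + 0.3794 + 25.7128 + 36.5827 = 184.44

184.44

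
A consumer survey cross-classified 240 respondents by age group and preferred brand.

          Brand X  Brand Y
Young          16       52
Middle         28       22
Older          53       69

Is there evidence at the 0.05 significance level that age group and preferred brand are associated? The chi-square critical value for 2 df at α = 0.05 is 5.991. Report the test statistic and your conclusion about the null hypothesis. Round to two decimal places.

Row totals: 68, 50, 122. Column totals: 97, 143. Grand total N = 240.
Expected counts (row total × column total / N):
  Young, Brand X: 68×97/240 = 27.483
  Young, Brand Y: 68×143/240 = 40.517
  Middle, Brand X: 50×97/240 = 20.208
  Middle, Brand Y: 50×143/240 = 29.792
  Older, Brand X: 122×97/240 = 49.308
  Older, Brand Y: 122×143/240 = 72.692
Contributions (O − E)²/E:
  (16 − 27.483)²/27.483 = 4.7978
  (52 − 40.517)²/40.517 = 3.2544
  (28 − 20.208)²/20.208 = 3.0045
  (22 − 29.792)²/29.792 = 2.0380
  (53 − 49.308)²/49.308 = 0.2764
  (69 − 72.692)²/72.692 = 0.1875
χ² = 4.7978 + 3.2544 + 3.0045 + 2.0380 + 0.2764 + 0.1875 = 13.56
df = (3−1)(2−1) = 2. Since 13.56 > 5.991, reject the null hypothesis of independence at α = 0.05.

13.56; reject H₀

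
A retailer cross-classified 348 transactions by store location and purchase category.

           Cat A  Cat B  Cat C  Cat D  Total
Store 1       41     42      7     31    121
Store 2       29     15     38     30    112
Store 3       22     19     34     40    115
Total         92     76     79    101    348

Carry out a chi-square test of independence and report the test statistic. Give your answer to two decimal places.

Grand total N = 348.
Expected counts (row total × column total / N):
  Store 1, Cat A: 121×92/348 = 31.989
  Store 1, Cat B: 121×76/348 = 26.425
  Store 1, Cat C: 121×79/348 = 27.468
  Store 1, Cat D: 121×101/348 = 35.118
  Store 2, Cat A: 112×92/348 = 29.609
  Store 2, Cat B: 112×76/348 = 24.460
  Store 2, Cat C: 112×79/348 = 25.425
  Store 2, Cat D: 112×101/348 = 32.506
  Store 3, Cat A: 115×92/348 = 30.402
  Store 3, Cat B: 115×76/348 = 25.115
  Store 3, Cat C: 115×79/348 = 26.106
  Store 3, Cat D: 115×101/348 = 33.376
Contributions (O − E)²/E:
  (41 − 31.989)²/31.989 = 2.5383
  (42 − 26.425)²/26.425 = 9.1800
  (7 − 27.468)²/27.468 = 15.2519
  (31 − 35.118)²/35.118 = 0.4829
  (29 − 29.609)²/29.609 = 0.0125
  (15 − 24.460)²/24.460 = 3.6587
  (38 − 25.425)²/25.425 = 6.2195
  (30 − 32.506)²/32.506 = 0.1932
  (22 − 30.402)²/30.402 = 2.3220
  (19 − 25.115)²/25.115 = 1.4889
  (34 − 26.106)²/26.106 = 2.3870
  (40 − 33.376)²/33.376 = 1.3146
χ² = 2.5383 + 9.1800 + 15.2519 + 0.4829 + 0.0125 + 3.6587 + 6.2195 + 0.1932 + 2.3220 + 1.4889 + 2.3870 + 1.3146 = 45.05

45.05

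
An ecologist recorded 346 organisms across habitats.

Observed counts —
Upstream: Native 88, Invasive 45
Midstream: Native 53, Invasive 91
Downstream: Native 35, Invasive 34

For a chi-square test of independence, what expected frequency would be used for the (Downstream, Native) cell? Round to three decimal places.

35.098

Row total (Downstream) = 69; column total (Native) = 176; grand total N = 346.
Expected count = (row total × column total) / N = 69 × 176 / 346 = 35.098.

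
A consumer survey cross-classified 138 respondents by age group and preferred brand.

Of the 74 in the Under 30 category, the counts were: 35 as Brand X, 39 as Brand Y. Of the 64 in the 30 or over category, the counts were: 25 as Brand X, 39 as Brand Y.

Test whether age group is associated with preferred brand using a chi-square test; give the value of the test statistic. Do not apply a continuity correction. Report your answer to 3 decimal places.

0.947

Row totals: 74, 64. Column totals: 60, 78. Grand total N = 138.
Expected counts (row total × column total / N):
  Under 30, Brand X: 74×60/138 = 32.1739
  Under 30, Brand Y: 74×78/138 = 41.8261
  30 or over, Brand X: 64×60/138 = 27.8261
  30 or over, Brand Y: 64×78/138 = 36.1739
Contributions (O − E)²/E:
  (35 − 32.1739)²/32.1739 = 0.2482
  (39 − 41.8261)²/41.8261 = 0.1910
  (25 − 27.8261)²/27.8261 = 0.2870
  (39 − 36.1739)²/36.1739 = 0.2208
χ² = 0.2482 + 0.1910 + 0.2870 + 0.2208 = 0.947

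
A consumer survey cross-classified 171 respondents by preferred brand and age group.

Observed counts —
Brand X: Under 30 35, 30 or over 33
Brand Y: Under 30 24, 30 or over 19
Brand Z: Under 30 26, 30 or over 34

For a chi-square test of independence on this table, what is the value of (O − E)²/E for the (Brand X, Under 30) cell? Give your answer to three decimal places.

Row total (Brand X) = 68; column total (Under 30) = 85; N = 171.
Expected count E = 68 × 85 / 171 = 33.8012.
Contribution = (O − E)²/E = (35 − 33.8012)² / 33.8012 = 0.043.

0.043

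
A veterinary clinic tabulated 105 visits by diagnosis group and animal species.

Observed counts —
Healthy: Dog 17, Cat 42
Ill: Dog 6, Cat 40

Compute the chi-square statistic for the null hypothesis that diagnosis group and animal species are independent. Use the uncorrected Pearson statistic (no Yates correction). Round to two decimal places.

3.76

Row totals: 59, 46. Column totals: 23, 82. Grand total N = 105.
Expected counts (row total × column total / N):
  Healthy, Dog: 59×23/105 = 12.924
  Healthy, Cat: 59×82/105 = 46.076
  Ill, Dog: 46×23/105 = 10.076
  Ill, Cat: 46×82/105 = 35.924
Contributions (O − E)²/E:
  (17 − 12.924)²/12.924 = 1.2855
  (42 − 46.076)²/46.076 = 0.3606
  (6 − 10.076)²/10.076 = 1.6488
  (40 − 35.924)²/35.924 = 0.4625
χ² = 1.2855 + 0.3606 + 1.6488 + 0.4625 = 3.76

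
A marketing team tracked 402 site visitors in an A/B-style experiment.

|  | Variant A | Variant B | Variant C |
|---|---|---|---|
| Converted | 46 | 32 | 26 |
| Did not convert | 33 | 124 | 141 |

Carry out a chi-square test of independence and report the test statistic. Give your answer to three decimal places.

Row totals: 104, 298. Column totals: 79, 156, 167. Grand total N = 402.
Expected counts (row total × column total / N):
  Converted, Variant A: 104×79/402 = 20.4378
  Converted, Variant B: 104×156/402 = 40.3582
  Converted, Variant C: 104×167/402 = 43.2040
  Did not convert, Variant A: 298×79/402 = 58.5622
  Did not convert, Variant B: 298×156/402 = 115.6418
  Did not convert, Variant C: 298×167/402 = 123.7960
Contributions (O − E)²/E:
  (46 − 20.4378)²/20.4378 = 31.9714
  (32 − 40.3582)²/40.3582 = 1.7310
  (26 − 43.2040)²/43.2040 = 6.8507
  (33 − 58.5622)²/58.5622 = 11.1578
  (124 − 115.6418)²/115.6418 = 0.6041
  (141 − 123.7960)²/123.7960 = 2.3908
χ² = 31.9714 + 1.7310 + 6.8507 + 11.1578 + 0.6041 + 2.3908 = 54.706

54.706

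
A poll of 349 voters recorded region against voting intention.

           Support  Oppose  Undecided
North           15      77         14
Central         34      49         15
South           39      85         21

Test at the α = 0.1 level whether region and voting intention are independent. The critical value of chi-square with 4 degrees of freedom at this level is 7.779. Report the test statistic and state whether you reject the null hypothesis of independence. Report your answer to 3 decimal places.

13.418; reject H₀

Row totals: 106, 98, 145. Column totals: 88, 211, 50. Grand total N = 349.
Expected counts (row total × column total / N):
  North, Support: 106×88/349 = 26.7278
  North, Oppose: 106×211/349 = 64.0860
  North, Undecided: 106×50/349 = 15.1862
  Central, Support: 98×88/349 = 24.7106
  Central, Oppose: 98×211/349 = 59.2493
  Central, Undecided: 98×50/349 = 14.0401
  South, Support: 145×88/349 = 36.5616
  South, Oppose: 145×211/349 = 87.6648
  South, Undecided: 145×50/349 = 20.7736
Contributions (O − E)²/E:
  (15 − 26.7278)²/26.7278 = 5.1460
  (77 − 64.0860)²/64.0860 = 2.6023
  (14 − 15.1862)²/15.1862 = 0.0927
  (34 − 24.7106)²/24.7106 = 3.4921
  (49 − 59.2493)²/59.2493 = 1.7730
  (15 − 14.0401)²/14.0401 = 0.0656
  (39 − 36.5616)²/36.5616 = 0.1626
  (85 − 87.6648)²/87.6648 = 0.0810
  (21 − 20.7736)²/20.7736 = 0.0025
χ² = 5.1460 + 2.6023 + 0.0927 + 3.4921 + 1.7730 + 0.0656 + 0.1626 + 0.0810 + 0.0025 = 13.418
df = (3−1)(3−1) = 4. Since 13.418 > 7.779, reject the null hypothesis of independence at α = 0.1.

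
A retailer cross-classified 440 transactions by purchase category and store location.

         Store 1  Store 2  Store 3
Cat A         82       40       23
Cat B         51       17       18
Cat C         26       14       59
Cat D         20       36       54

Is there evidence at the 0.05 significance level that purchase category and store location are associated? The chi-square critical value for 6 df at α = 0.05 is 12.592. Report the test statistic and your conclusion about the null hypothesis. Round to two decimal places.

Row totals: 145, 86, 99, 110. Column totals: 179, 107, 154. Grand total N = 440.
Expected counts (row total × column total / N):
  Cat A, Store 1: 145×179/440 = 58.989
  Cat A, Store 2: 145×107/440 = 35.261
  Cat A, Store 3: 145×154/440 = 50.750
  Cat B, Store 1: 86×179/440 = 34.986
  Cat B, Store 2: 86×107/440 = 20.914
  Cat B, Store 3: 86×154/440 = 30.100
  Cat C, Store 1: 99×179/440 = 40.275
  Cat C, Store 2: 99×107/440 = 24.075
  Cat C, Store 3: 99×154/440 = 34.650
  Cat D, Store 1: 110×179/440 = 44.750
  Cat D, Store 2: 110×107/440 = 26.750
  Cat D, Store 3: 110×154/440 = 38.500
Contributions (O − E)²/E:
  (82 − 58.989)²/58.989 = 8.9764
  (40 − 35.261)²/35.261 = 0.6369
  (23 − 50.750)²/50.750 = 15.1736
  (51 − 34.986)²/34.986 = 7.3300
  (17 − 20.914)²/20.914 = 0.7325
  (18 − 30.100)²/30.100 = 4.8641
  (26 − 40.275)²/40.275 = 5.0596
  (14 − 24.075)²/24.075 = 4.2162
  (59 − 34.650)²/34.650 = 17.1118
  (20 − 44.750)²/44.750 = 13.6885
  (36 − 26.750)²/26.750 = 3.1986
  (54 − 38.500)²/38.500 = 6.2403
χ² = 8.9764 + 0.6369 + 15.1736 + 7.3300 + 0.7325 + 4.8641 + 5.0596 + 4.2162 + 17.1118 + 13.6885 + 3.1986 + 6.2403 = 87.23
df = (4−1)(3−1) = 6. Since 87.23 > 12.592, reject the null hypothesis of independence at α = 0.05.

87.23; reject H₀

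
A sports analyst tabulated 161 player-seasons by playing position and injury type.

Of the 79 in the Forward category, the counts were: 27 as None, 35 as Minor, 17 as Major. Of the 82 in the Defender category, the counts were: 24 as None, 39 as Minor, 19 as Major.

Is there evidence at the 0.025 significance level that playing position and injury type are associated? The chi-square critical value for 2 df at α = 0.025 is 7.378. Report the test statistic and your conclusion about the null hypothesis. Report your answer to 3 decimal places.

0.448; fail to reject H₀

Row totals: 79, 82. Column totals: 51, 74, 36. Grand total N = 161.
Expected counts (row total × column total / N):
  Forward, None: 79×51/161 = 25.0248
  Forward, Minor: 79×74/161 = 36.3106
  Forward, Major: 79×36/161 = 17.6646
  Defender, None: 82×51/161 = 25.9752
  Defender, Minor: 82×74/161 = 37.6894
  Defender, Major: 82×36/161 = 18.3354
Contributions (O − E)²/E:
  (27 − 25.0248)²/25.0248 = 0.1559
  (35 − 36.3106)²/36.3106 = 0.0473
  (17 − 17.6646)²/17.6646 = 0.0250
  (24 − 25.9752)²/25.9752 = 0.1502
  (39 − 37.6894)²/37.6894 = 0.0456
  (19 − 18.3354)²/18.3354 = 0.0241
χ² = 0.1559 + 0.0473 + 0.0250 + 0.1502 + 0.0456 + 0.0241 = 0.448
df = (2−1)(3−1) = 2. Since 0.448 < 7.378, fail to reject the null hypothesis of independence at α = 0.025.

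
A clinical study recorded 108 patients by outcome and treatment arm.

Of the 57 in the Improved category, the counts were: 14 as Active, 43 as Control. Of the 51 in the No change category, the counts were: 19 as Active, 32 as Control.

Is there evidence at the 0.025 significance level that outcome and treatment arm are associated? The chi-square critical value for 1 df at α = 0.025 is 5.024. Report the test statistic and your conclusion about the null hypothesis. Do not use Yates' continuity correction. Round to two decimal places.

2.04; fail to reject H₀

Row totals: 57, 51. Column totals: 33, 75. Grand total N = 108.
Expected counts (row total × column total / N):
  Improved, Active: 57×33/108 = 17.417
  Improved, Control: 57×75/108 = 39.583
  No change, Active: 51×33/108 = 15.583
  No change, Control: 51×75/108 = 35.417
Contributions (O − E)²/E:
  (14 − 17.417)²/17.417 = 0.6704
  (43 − 39.583)²/39.583 = 0.2950
  (19 − 15.583)²/15.583 = 0.7493
  (32 − 35.417)²/35.417 = 0.3297
χ² = 0.6704 + 0.2950 + 0.7493 + 0.3297 = 2.04
df = (2−1)(2−1) = 1. Since 2.04 < 5.024, fail to reject the null hypothesis of independence at α = 0.025.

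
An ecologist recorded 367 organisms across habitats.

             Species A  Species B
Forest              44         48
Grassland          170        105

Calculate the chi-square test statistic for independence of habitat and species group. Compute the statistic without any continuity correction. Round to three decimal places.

Row totals: 92, 275. Column totals: 214, 153. Grand total N = 367.
Expected counts (row total × column total / N):
  Forest, Species A: 92×214/367 = 53.6458
  Forest, Species B: 92×153/367 = 38.3542
  Grassland, Species A: 275×214/367 = 160.3542
  Grassland, Species B: 275×153/367 = 114.6458
Contributions (O − E)²/E:
  (44 − 53.6458)²/53.6458 = 1.7344
  (48 − 38.3542)²/38.3542 = 2.4258
  (170 − 160.3542)²/160.3542 = 0.5802
  (105 − 114.6458)²/114.6458 = 0.8116
χ² = 1.7344 + 2.4258 + 0.5802 + 0.8116 = 5.552

5.552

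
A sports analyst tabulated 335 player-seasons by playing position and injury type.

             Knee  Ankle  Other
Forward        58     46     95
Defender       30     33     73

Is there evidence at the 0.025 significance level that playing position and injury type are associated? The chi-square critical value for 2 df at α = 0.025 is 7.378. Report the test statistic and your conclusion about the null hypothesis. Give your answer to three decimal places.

Row totals: 199, 136. Column totals: 88, 79, 168. Grand total N = 335.
Expected counts (row total × column total / N):
  Forward, Knee: 199×88/335 = 52.2746
  Forward, Ankle: 199×79/335 = 46.9284
  Forward, Other: 199×168/335 = 99.7970
  Defender, Knee: 136×88/335 = 35.7254
  Defender, Ankle: 136×79/335 = 32.0716
  Defender, Other: 136×168/335 = 68.2030
Contributions (O − E)²/E:
  (58 − 52.2746)²/52.2746 = 0.6271
  (46 − 46.9284)²/46.9284 = 0.0184
  (95 − 99.7970)²/99.7970 = 0.2306
  (30 − 35.7254)²/35.7254 = 0.9176
  (33 − 32.0716)²/32.0716 = 0.0269
  (73 − 68.2030)²/68.2030 = 0.3374
χ² = 0.6271 + 0.0184 + 0.2306 + 0.9176 + 0.0269 + 0.3374 = 2.158
df = (2−1)(3−1) = 2. Since 2.158 < 7.378, fail to reject the null hypothesis of independence at α = 0.025.

2.158; fail to reject H₀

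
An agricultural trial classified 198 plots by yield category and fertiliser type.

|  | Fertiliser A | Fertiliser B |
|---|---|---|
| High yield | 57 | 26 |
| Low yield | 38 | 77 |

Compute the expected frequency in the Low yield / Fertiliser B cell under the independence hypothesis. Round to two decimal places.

59.82

Row total (Low yield) = 115; column total (Fertiliser B) = 103; grand total N = 198.
Expected count = (row total × column total) / N = 115 × 103 / 198 = 59.82.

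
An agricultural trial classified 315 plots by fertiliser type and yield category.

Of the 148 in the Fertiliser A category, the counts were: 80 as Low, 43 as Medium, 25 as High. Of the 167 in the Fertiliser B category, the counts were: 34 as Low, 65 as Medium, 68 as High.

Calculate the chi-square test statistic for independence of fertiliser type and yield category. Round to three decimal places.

41.931

Row totals: 148, 167. Column totals: 114, 108, 93. Grand total N = 315.
Expected counts (row total × column total / N):
  Fertiliser A, Low: 148×114/315 = 53.5619
  Fertiliser A, Medium: 148×108/315 = 50.7429
  Fertiliser A, High: 148×93/315 = 43.6952
  Fertiliser B, Low: 167×114/315 = 60.4381
  Fertiliser B, Medium: 167×108/315 = 57.2571
  Fertiliser B, High: 167×93/315 = 49.3048
Contributions (O − E)²/E:
  (80 − 53.5619)²/53.5619 = 13.0498
  (43 − 50.7429)²/50.7429 = 1.1815
  (25 − 43.6952)²/43.6952 = 7.9988
  (34 − 60.4381)²/60.4381 = 11.5651
  (65 − 57.2571)²/57.2571 = 1.0471
  (68 − 49.3048)²/49.3048 = 7.0888
χ² = 13.0498 + 1.1815 + 7.9988 + 11.5651 + 1.0471 + 7.0888 = 41.931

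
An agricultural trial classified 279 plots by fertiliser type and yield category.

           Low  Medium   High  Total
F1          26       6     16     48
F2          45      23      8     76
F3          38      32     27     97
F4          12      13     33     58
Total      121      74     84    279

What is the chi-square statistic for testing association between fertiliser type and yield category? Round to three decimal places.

Grand total N = 279.
Expected counts (row total × column total / N):
  F1, Low: 48×121/279 = 20.8172
  F1, Medium: 48×74/279 = 12.7312
  F1, High: 48×84/279 = 14.4516
  F2, Low: 76×121/279 = 32.9606
  F2, Medium: 76×74/279 = 20.1577
  F2, High: 76×84/279 = 22.8817
  F3, Low: 97×121/279 = 42.0681
  F3, Medium: 97×74/279 = 25.7276
  F3, High: 97×84/279 = 29.2043
  F4, Low: 58×121/279 = 25.1541
  F4, Medium: 58×74/279 = 15.3835
  F4, High: 58×84/279 = 17.4624
Contributions (O − E)²/E:
  (26 − 20.8172)²/20.8172 = 1.2903
  (6 − 12.7312)²/12.7312 = 3.5589
  (16 − 14.4516)²/14.4516 = 0.1659
  (45 − 32.9606)²/32.9606 = 4.3976
  (23 − 20.1577)²/20.1577 = 0.4008
  (8 − 22.8817)²/22.8817 = 9.6787
  (38 − 42.0681)²/42.0681 = 0.3934
  (32 − 25.7276)²/25.7276 = 1.5292
  (27 − 29.2043)²/29.2043 = 0.1664
  (12 − 25.1541)²/25.1541 = 6.8788
  (13 − 15.3835)²/15.3835 = 0.3693
  (33 − 17.4624)²/17.4624 = 13.8250
χ² = 1.2903 + 3.5589 + 0.1659 + 4.3976 + 0.4008 + 9.6787 + 0.3934 + 1.5292 + 0.1664 + 6.8788 + 0.3693 + 13.8250 = 42.654

42.654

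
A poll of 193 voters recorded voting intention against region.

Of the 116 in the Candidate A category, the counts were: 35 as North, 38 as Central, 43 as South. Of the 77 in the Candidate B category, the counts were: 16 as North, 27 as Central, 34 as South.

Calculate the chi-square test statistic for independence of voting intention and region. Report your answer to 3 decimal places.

2.201

Row totals: 116, 77. Column totals: 51, 65, 77. Grand total N = 193.
Expected counts (row total × column total / N):
  Candidate A, North: 116×51/193 = 30.6528
  Candidate A, Central: 116×65/193 = 39.0674
  Candidate A, South: 116×77/193 = 46.2798
  Candidate B, North: 77×51/193 = 20.3472
  Candidate B, Central: 77×65/193 = 25.9326
  Candidate B, South: 77×77/193 = 30.7202
Contributions (O − E)²/E:
  (35 − 30.6528)²/30.6528 = 0.6165
  (38 − 39.0674)²/39.0674 = 0.0292
  (43 − 46.2798)²/46.2798 = 0.2324
  (16 − 20.3472)²/20.3472 = 0.9288
  (27 − 25.9326)²/25.9326 = 0.0439
  (34 − 30.7202)²/30.7202 = 0.3502
χ² = 0.6165 + 0.0292 + 0.2324 + 0.9288 + 0.0439 + 0.3502 = 2.201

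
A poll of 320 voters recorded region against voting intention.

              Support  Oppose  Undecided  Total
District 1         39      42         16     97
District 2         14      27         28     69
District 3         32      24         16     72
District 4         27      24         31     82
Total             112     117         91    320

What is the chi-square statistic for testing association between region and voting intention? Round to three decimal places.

21.630

Grand total N = 320.
Expected counts (row total × column total / N):
  District 1, Support: 97×112/320 = 33.9500
  District 1, Oppose: 97×117/320 = 35.4656
  District 1, Undecided: 97×91/320 = 27.5844
  District 2, Support: 69×112/320 = 24.1500
  District 2, Oppose: 69×117/320 = 25.2281
  District 2, Undecided: 69×91/320 = 19.6219
  District 3, Support: 72×112/320 = 25.2000
  District 3, Oppose: 72×117/320 = 26.3250
  District 3, Undecided: 72×91/320 = 20.4750
  District 4, Support: 82×112/320 = 28.7000
  District 4, Oppose: 82×117/320 = 29.9812
  District 4, Undecided: 82×91/320 = 23.3188
Contributions (O − E)²/E:
  (39 − 33.9500)²/33.9500 = 0.7512
  (42 − 35.4656)²/35.4656 = 1.2039
  (16 − 27.5844)²/27.5844 = 4.8650
  (14 − 24.1500)²/24.1500 = 4.2659
  (27 − 25.2281)²/25.2281 = 0.1244
  (28 − 19.6219)²/19.6219 = 3.5773
  (32 − 25.2000)²/25.2000 = 1.8349
  (24 − 26.3250)²/26.3250 = 0.2053
  (16 − 20.4750)²/20.4750 = 0.9781
  (27 − 28.7000)²/28.7000 = 0.1007
  (24 − 29.9812)²/29.9812 = 1.1932
  (31 − 23.3188)²/23.3188 = 2.5302
χ² = 0.7512 + 1.2039 + 4.8650 + 4.2659 + 0.1244 + 3.5773 + 1.8349 + 0.2053 + 0.9781 + 0.1007 + 1.1932 + 2.5302 = 21.630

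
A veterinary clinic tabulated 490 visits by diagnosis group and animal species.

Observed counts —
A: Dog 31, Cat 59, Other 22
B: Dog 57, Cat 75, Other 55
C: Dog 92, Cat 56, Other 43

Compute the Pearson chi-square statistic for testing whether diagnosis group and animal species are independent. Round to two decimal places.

24.59

Row totals: 112, 187, 191. Column totals: 180, 190, 120. Grand total N = 490.
Expected counts (row total × column total / N):
  A, Dog: 112×180/490 = 41.143
  A, Cat: 112×190/490 = 43.429
  A, Other: 112×120/490 = 27.429
  B, Dog: 187×180/490 = 68.694
  B, Cat: 187×190/490 = 72.510
  B, Other: 187×120/490 = 45.796
  C, Dog: 191×180/490 = 70.163
  C, Cat: 191×190/490 = 74.061
  C, Other: 191×120/490 = 46.776
Contributions (O − E)²/E:
  (31 − 41.143)²/41.143 = 2.5006
  (59 − 43.429)²/43.429 = 5.5828
  (22 − 27.429)²/27.429 = 1.0746
  (57 − 68.694)²/68.694 = 1.9907
  (75 − 72.510)²/72.510 = 0.0855
  (55 − 45.796)²/45.796 = 1.8498
  (92 − 70.163)²/70.163 = 6.7964
  (56 − 74.061)²/74.061 = 4.4045
  (43 − 46.776)²/46.776 = 0.3048
χ² = 2.5006 + 5.5828 + 1.0746 + 1.9907 + 0.0855 + 1.8498 + 6.7964 + 4.4045 + 0.3048 = 24.59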